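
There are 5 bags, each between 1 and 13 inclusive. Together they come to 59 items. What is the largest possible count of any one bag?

13

To make one bag as large as possible, make the other 4 as small as possible.
The other 4 contribute at least 4 × 1 = 4, leaving at most 59 − 4 = 55.
But each bag is capped at 13, so the maximum is 13.
Achievable: one at 13 and the other 4 totalling 46, which fits since 4 × 1 ≤ 46 ≤ 4 × 13.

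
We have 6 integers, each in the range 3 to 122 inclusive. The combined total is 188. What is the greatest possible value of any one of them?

To make one integer as large as possible, make the other 5 as small as possible.
The other 5 contribute at least 5 × 3 = 15, leaving at most 188 − 15 = 173.
But each integer is capped at 122, so the maximum is 122.
Achievable: one at 122 and the other 5 totalling 66, which fits since 5 × 3 ≤ 66 ≤ 5 × 122.

122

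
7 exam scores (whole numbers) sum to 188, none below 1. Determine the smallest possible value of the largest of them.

27

The average is 188/7 > 26, so not all 7 can be 26 or less; the largest is ≥ 27.
Equality holds with 6 values of 27 and 1 value of 26.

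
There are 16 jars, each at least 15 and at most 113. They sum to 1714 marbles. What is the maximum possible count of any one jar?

Maximizing one value means minimizing the remaining 15.
The other 15 contribute at least 15 × 15 = 225, leaving at most 1714 − 225 = 1489.
But each jar is capped at 113, so the maximum is 113.
Achievable: one at 113 and the other 15 totalling 1601, which fits since 15 × 15 ≤ 1601 ≤ 15 × 113.

113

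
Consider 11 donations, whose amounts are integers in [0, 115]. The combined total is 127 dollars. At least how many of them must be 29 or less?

7

Each value above 29 is at least 30, contributing at least 30 − 0 = 30 above the floor 0.
The sum exceeds the floor total 0 by 127, so at most ⌊127/30⌋ = 4 exceed 29, and at least 7 are ≤ 29.
Exactly 7 works: 7 values at 0 and 4 at 30 total 120; raise one of the low values by 7 (still ≤ 29) to hit 127.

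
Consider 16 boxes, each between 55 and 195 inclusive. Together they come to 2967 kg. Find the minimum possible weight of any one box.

55

To make one box as small as possible, make the other 15 as large as possible.
The other 15 can take up 15 × 195 = 2925 ≥ 2967 − 55, so one box can sit at its floor of 55.
Achievable: one at 55 and the other 15 totalling 2912, which fits since 15 × 55 ≤ 2912 ≤ 15 × 195.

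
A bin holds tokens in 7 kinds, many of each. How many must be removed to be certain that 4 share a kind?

In the worst case you draw 3 of each of the 7 kinds: 7 × 3 = 21.
One more forces 4 of some kind, so 21 + 1 = 22.

22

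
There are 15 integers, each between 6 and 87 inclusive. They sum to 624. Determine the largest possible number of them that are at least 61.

9

Suppose k of them are at least 61. Those contribute at least 61 each and the other 15 − k at least 6 each.
So the total is at least 61k + 6(15 − k) = 90 + 55k. This must be ≤ 624, giving k ≤ 9.
k = 9 is achieved by 9 values at 61 and 6 at 6, total 585; add 39 to one value (staying below 61) to reach 624.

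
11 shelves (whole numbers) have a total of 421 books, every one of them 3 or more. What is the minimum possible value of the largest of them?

39

If every one of the 11 were at most 38, the total would be at most 11 × 38 = 418 < 421.
Equality holds with 3 values of 39 and 8 values of 38.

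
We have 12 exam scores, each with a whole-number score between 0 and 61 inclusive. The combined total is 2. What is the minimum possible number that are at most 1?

11

Let j be the number exceeding 1. Then the total is ≥ 2·j + 0·(12 − j) = 0 + 2j.
So 2j ≤ 2 and j ≤ 1; hence at least 12 − 1 = 11 are ≤ 1.
Exactly 11 works: 11 values at 0 and 1 at 2 total 2.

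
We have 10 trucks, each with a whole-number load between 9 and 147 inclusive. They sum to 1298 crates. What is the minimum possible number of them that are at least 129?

Suppose at most 10 − j of them reach 129; then j values are ≤ 128 and the rest ≤ 147.
The total is then ≤ 128·j + 147·(10 − j) = 1470 − 19j. For this to be ≥ 1298 we need j ≤ 9, so at least 10 − 9 = 1 must reach 129.
Exactly 1 works: 1 value at 147 and 9 at 128 total 1299; lower one of the high values by 1 (still ≥ 129) to hit 1298.

1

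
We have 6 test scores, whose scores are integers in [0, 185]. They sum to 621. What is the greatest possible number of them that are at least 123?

If k of the values are ≥ 123, the total is ≥ 123k + 0(6 − k).
Setting 123k + 0(6 − k) ≤ 621 gives 123k ≤ 621, so k ≤ 5.
k = 5 is achieved by 5 values at 123 and 1 at 0, total 615; add 6 to one value (staying below 123) to reach 621.

5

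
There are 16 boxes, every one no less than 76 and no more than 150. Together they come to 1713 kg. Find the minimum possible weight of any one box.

To make one box as small as possible, make the other 15 as large as possible.
The other 15 can take up 15 × 150 = 2250 ≥ 1713 − 76, so one box can sit at its floor of 76.
Achievable: one at 76 and the other 15 totalling 1637, which fits since 15 × 76 ≤ 1637 ≤ 15 × 150.

76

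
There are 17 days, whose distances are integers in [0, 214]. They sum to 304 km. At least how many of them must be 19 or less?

Each value above 19 is at least 20, contributing at least 20 − 0 = 20 above the floor 0.
The sum exceeds the floor total 0 by 304, so at most ⌊304/20⌋ = 15 exceed 19, and at least 2 are ≤ 19.
Exactly 2 works: 2 values at 0 and 15 at 20 total 300; raise one of the low values by 4 (still ≤ 19) to hit 304.

2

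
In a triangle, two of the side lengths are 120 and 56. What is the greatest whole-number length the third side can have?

The third side must be less than 120 + 56 = 176.
The largest integer below 176 is 175.

175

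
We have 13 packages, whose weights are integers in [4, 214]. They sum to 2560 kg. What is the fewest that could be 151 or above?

Each value short of 151 is at most 150, costing at least 214 − 150 = 64 against the maximum total of 2782.
We can afford to lose at most 2782 − 2560 = 222, so at most ⌊222/64⌋ = 3 fall short, and at least 10 are ≥ 151.
Exactly 10 works: 10 values at 214 and 3 at 150 total 2590; lower one of the high values by 30 (still ≥ 151) to hit 2560.

10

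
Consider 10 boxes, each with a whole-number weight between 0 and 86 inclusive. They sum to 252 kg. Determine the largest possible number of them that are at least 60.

With k values at 60 or above and the rest at least 0, the sum is at least 0 + 60k.
Since the sum is 252, we need 60k ≤ 252, i.e. k ≤ 4.
k = 4 is achieved by 4 values at 60 and 6 at 0, total 240; add 12 to one value (staying below 60) to reach 252.

4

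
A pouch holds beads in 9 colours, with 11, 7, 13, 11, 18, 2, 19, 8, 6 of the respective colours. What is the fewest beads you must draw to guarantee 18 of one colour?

93

In the worst case you take as many as possible of each colour without reaching 18: 11 + 7 + 13 + 11 + 17 + 2 + 17 + 8 + 6 = 92.
The next one must give 18 of some colour, so 92 + 1 = 93.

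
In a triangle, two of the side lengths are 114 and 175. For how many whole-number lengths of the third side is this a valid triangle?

227

The triangle inequality gives |114 − 175| < c < 114 + 175, i.e. 61 < c < 289.
So c can be any integer from 62 to 288: 227 values.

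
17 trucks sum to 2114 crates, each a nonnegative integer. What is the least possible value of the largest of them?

If every one of the 17 were at most 124, the total would be at most 17 × 124 = 2108 < 2114.
Taking 11 copies of 124 and 6 copies of 125 gives exactly 2114, so 125 is attained.

125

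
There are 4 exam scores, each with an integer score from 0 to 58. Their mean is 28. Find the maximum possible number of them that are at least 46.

The total is 4 × 28 = 112.
If k of the values are ≥ 46, the total is ≥ 46k + 0(4 − k).
Setting 46k + 0(4 − k) ≤ 112 gives 46k ≤ 112, so k ≤ 2.
k = 2 is achieved by 2 values at 46 and 2 at 0, total 92; add 20 to one value (staying below 46) to reach 112.

2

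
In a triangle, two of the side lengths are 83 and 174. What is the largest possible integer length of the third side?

The third side must be less than 83 + 174 = 257.
The largest integer below 257 is 256.

256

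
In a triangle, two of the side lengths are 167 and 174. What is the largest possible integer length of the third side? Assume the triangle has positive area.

340

The third side must be less than 167 + 174 = 341.
The largest integer below 341 is 340.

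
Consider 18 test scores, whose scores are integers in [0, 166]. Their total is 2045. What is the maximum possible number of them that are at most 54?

Suppose k of them are at most 54. Those contribute at most 54 each and the rest at most 166 each.
So the total is at most 54k + 166(18 − k) = 2988 − 112k. This must still be ≥ 2045, so k ≤ 8.
k = 8 is achieved by 8 values at 54 and 10 at 166, total 2092; lower one of the 166's by 47 (still > 54) to reach 2045.

8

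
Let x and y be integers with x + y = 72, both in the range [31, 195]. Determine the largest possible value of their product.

1296

With x + y fixed, xy peaks when the two are closest together.
Taking x = 36 and y = 36 (both in [31, 195]) gives xy = 1296.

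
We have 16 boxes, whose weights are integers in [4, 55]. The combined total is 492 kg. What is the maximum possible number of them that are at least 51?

9

If k of the values are ≥ 51, the total is ≥ 51k + 4(16 − k).
Setting 51k + 4(16 − k) ≤ 492 gives 47k ≤ 428, so k ≤ 9.
k = 9 is achieved by 9 values at 51 and 7 at 4, total 487; add 5 to one value (staying below 51) to reach 492.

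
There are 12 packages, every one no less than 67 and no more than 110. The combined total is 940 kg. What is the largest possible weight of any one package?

110

Maximizing one value means minimizing the remaining 11.
The other 11 contribute at least 11 × 67 = 737, leaving at most 940 − 737 = 203.
But each package is capped at 110, so the maximum is 110.
Achievable: one at 110 and the other 11 totalling 830, which fits since 11 × 67 ≤ 830 ≤ 11 × 110.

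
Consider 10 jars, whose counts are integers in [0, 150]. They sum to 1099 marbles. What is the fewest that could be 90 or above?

Each value short of 90 is at most 89, costing at least 150 − 89 = 61 against the maximum total of 1500.
We can afford to lose at most 1500 − 1099 = 401, so at most ⌊401/61⌋ = 6 fall short, and at least 4 are ≥ 90.
Exactly 4 works: 4 values at 150 and 6 at 89 total 1134; lower one of the high values by 35 (still ≥ 90) to hit 1099.

4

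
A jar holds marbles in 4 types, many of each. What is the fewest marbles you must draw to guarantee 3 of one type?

In the worst case you draw 2 of each of the 4 types: 4 × 2 = 8.
One more forces 3 of some type, so 8 + 1 = 9.

9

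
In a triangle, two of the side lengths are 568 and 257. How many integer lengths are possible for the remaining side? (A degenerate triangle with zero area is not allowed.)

The triangle inequality gives |568 − 257| < c < 568 + 257, i.e. 311 < c < 825.
So c can be any integer from 312 to 824: 513 values.

513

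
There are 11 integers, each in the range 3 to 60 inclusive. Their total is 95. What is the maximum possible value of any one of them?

Maximizing one value means minimizing the remaining 10.
The other 10 contribute at least 10 × 3 = 30, leaving at most 95 − 30 = 65.
But each integer is capped at 60, so the maximum is 60.
Achievable: one at 60 and the other 10 totalling 35, which fits since 10 × 3 ≤ 35 ≤ 10 × 60.

60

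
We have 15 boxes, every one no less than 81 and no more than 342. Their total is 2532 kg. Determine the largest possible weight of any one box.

342

To make one box as large as possible, make the other 14 as small as possible.
The other 14 contribute at least 14 × 81 = 1134, leaving at most 2532 − 1134 = 1398.
But each box is capped at 342, so the maximum is 342.
Achievable: one at 342 and the other 14 totalling 2190, which fits since 14 × 81 ≤ 2190 ≤ 14 × 342.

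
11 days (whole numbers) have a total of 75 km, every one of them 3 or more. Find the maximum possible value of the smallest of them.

6

The 11 values sum to 75, so their minimum is at most ⌊75/11⌋ = 6.
Equality holds with 2 values of 6 and 9 values of 7.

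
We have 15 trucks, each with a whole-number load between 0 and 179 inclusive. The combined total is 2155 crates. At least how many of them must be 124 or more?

6

Each value short of 124 is at most 123, costing at least 179 − 123 = 56 against the maximum total of 2685.
We can afford to lose at most 2685 − 2155 = 530, so at most ⌊530/56⌋ = 9 fall short, and at least 6 are ≥ 124.
Exactly 6 works: 6 values at 179 and 9 at 123 total 2181; lower one of the high values by 26 (still ≥ 124) to hit 2155.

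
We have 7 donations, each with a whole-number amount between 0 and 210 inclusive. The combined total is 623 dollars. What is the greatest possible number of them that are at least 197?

With k values at 197 or above and the rest at least 0, the sum is at least 0 + 197k.
Since the sum is 623, we need 197k ≤ 623, i.e. k ≤ 3.
k = 3 is achieved by 3 values at 197 and 4 at 0, total 591; add 32 to one value (staying below 197) to reach 623.

3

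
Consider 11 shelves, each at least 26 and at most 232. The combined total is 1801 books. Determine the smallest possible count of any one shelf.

26

To make one shelf as small as possible, make the other 10 as large as possible.
The other 10 can take up 10 × 232 = 2320 ≥ 1801 − 26, so one shelf can sit at its floor of 26.
Achievable: one at 26 and the other 10 totalling 1775, which fits since 10 × 26 ≤ 1775 ≤ 10 × 232.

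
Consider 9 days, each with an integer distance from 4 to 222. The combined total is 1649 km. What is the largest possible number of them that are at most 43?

Suppose k of them are at most 43. Those contribute at most 43 each and the rest at most 222 each.
So the total is at most 43k + 222(9 − k) = 1998 − 179k. This must still be ≥ 1649, so k ≤ 1.
k = 1 is achieved by 1 value at 43 and 8 at 222, total 1819; lower one of the 222's by 170 (still > 43) to reach 1649.

1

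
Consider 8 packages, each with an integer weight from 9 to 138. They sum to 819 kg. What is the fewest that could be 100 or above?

1

Suppose at most 8 − j of them reach 100; then j values are ≤ 99 and the rest ≤ 138.
The total is then ≤ 99·j + 138·(8 − j) = 1104 − 39j. For this to be ≥ 819 we need j ≤ 7, so at least 8 − 7 = 1 must reach 100.
Exactly 1 works: 1 value at 138 and 7 at 99 total 831; lower one of the high values by 12 (still ≥ 100) to hit 819.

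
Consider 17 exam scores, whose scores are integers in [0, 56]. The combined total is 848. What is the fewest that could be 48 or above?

If only k of them are at least 48, the other 17 − k are at most 47, so the total is at most k·56 + (17 − k)·47.
This must reach 848, so k·56 + (17 − k)·47 ≥ 848, giving k ≥ 6.
Exactly 6 works: 6 values at 56 and 11 at 47 total 853; lower one of the high values by 5 (still ≥ 48) to hit 848.

6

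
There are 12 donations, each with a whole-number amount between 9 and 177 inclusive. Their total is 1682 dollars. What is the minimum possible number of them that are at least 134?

2

Suppose at most 12 − j of them reach 134; then j values are ≤ 133 and the rest ≤ 177.
The total is then ≤ 133·j + 177·(12 − j) = 2124 − 44j. For this to be ≥ 1682 we need j ≤ 10, so at least 12 − 10 = 2 must reach 134.
Exactly 2 works: 2 values at 177 and 10 at 133 total 1684; lower one of the high values by 2 (still ≥ 134) to hit 1682.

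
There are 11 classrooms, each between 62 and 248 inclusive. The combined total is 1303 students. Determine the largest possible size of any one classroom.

248

To make one classroom as large as possible, make the other 10 as small as possible.
The other 10 contribute at least 10 × 62 = 620, leaving at most 1303 − 620 = 683.
But each classroom is capped at 248, so the maximum is 248.
Achievable: one at 248 and the other 10 totalling 1055, which fits since 10 × 62 ≤ 1055 ≤ 10 × 248.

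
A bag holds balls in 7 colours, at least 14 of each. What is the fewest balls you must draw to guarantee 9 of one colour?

57

In the worst case you draw 8 of each of the 7 colours: 7 × 8 = 56.
One more forces 9 of some colour, so 56 + 1 = 57.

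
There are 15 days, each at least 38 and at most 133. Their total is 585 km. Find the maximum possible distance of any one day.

To make one day as large as possible, make the other 14 as small as possible.
The other 14 contribute at least 14 × 38 = 532, leaving at most 585 − 532 = 53.
Since 53 ≤ 133, this is achievable: one at 53 and 14 at 38.

53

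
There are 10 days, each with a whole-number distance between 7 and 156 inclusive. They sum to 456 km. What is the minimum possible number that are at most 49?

2

Let j be the number exceeding 49. Then the total is ≥ 50·j + 7·(10 − j) = 70 + 43j.
So 43j ≤ 386 and j ≤ 8; hence at least 10 − 8 = 2 are ≤ 49.
Exactly 2 works: 2 values at 7 and 8 at 50 total 414; raise one of the low values by 42 (still ≤ 49) to hit 456.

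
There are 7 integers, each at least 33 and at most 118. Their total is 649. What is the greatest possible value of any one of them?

Maximizing one value means minimizing the remaining 6.
The other 6 contribute at least 6 × 33 = 198, leaving at most 649 − 198 = 451.
But each integer is capped at 118, so the maximum is 118.
Achievable: one at 118 and the other 6 totalling 531, which fits since 6 × 33 ≤ 531 ≤ 6 × 118.

118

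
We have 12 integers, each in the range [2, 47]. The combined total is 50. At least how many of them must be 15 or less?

If only k of them are at most 15, the other 12 − k are at least 16, so the total is at least (12 − k)·16 + k·2.
This is ≤ 50, so (12 − k)·16 + 2k ≤ 50, which gives k ≥ 11.
Exactly 11 works: 11 values at 2 and 1 at 16 total 38; raise one of the low values by 12 (still ≤ 15) to hit 50.

11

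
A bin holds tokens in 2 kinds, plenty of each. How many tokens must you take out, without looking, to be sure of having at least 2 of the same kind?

3

You could draw 1 of every kind without reaching 2 of any — 2 in all.
One more forces 2 of some kind, so 2 + 1 = 3.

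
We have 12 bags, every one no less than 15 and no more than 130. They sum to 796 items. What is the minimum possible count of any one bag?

15

To make one bag as small as possible, make the other 11 as large as possible.
The other 11 can take up 11 × 130 = 1430 ≥ 796 − 15, so one bag can sit at its floor of 15.
Achievable: one at 15 and the other 11 totalling 781, which fits since 11 × 15 ≤ 781 ≤ 11 × 130.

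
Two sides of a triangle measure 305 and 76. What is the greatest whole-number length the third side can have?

The third side must be less than 305 + 76 = 381.
The largest integer below 381 is 380.

380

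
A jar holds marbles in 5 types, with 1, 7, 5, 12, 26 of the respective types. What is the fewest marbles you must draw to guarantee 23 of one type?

48

In the worst case you take as many as possible of each type without reaching 23: 1 + 7 + 5 + 12 + 22 = 47.
The next one must give 23 of some type, so 47 + 1 = 48.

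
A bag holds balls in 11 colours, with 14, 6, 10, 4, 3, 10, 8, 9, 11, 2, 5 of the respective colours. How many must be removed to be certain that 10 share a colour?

In the worst case you take as many as possible of each colour without reaching 10: 9 + 6 + 9 + 4 + 3 + 9 + 8 + 9 + 9 + 2 + 5 = 73.
The next one must give 10 of some colour, so 73 + 1 = 74.

74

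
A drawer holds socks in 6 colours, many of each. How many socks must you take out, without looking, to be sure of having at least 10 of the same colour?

You could draw 9 of every colour without reaching 10 of any — 54 in all.
One more forces 10 of some colour, so 54 + 1 = 55.

55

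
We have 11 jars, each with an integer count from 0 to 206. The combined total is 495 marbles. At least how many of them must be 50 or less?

Let j be the number exceeding 50. Then the total is ≥ 51·j + 0·(11 − j) = 0 + 51j.
So 51j ≤ 495 and j ≤ 9; hence at least 11 − 9 = 2 are ≤ 50.
Exactly 2 works: 2 values at 0 and 9 at 51 total 459; raise one of the low values by 36 (still ≤ 50) to hit 495.

2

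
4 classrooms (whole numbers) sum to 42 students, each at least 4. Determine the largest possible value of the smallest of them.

The average is 42/4 < 11, so some value is ≤ 10.
Taking 2 copies of 10 and 2 copies of 11 gives exactly 42, so 10 is attained.

10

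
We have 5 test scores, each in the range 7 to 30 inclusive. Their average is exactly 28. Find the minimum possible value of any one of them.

To make one score as small as possible, make the other 4 as large as possible.
The total is 5 × 28 = 140.
The other 4 contribute at most 4 × 30 = 120, leaving at least 140 − 120 = 20.
Since 20 ≥ 7, this is achievable: one at 20 and 4 at 30.

20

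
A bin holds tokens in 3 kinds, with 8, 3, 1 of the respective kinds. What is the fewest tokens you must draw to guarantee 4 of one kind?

8

In the worst case you take as many as possible of each kind without reaching 4: 3 + 3 + 1 = 7.
The next one must give 4 of some kind, so 7 + 1 = 8.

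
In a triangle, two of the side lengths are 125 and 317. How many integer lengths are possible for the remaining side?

The triangle inequality gives |125 − 317| < c < 125 + 317, i.e. 192 < c < 442.
So c can be any integer from 193 to 441: 249 values.

249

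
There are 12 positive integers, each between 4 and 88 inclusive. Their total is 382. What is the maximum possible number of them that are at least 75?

4

Suppose k of them are at least 75. Those contribute at least 75 each and the other 12 − k at least 4 each.
So the total is at least 75k + 4(12 − k) = 48 + 71k. This must be ≤ 382, giving k ≤ 4.
k = 4 is achieved by 4 values at 75 and 8 at 4, total 332; add 50 to one value (staying below 75) to reach 382.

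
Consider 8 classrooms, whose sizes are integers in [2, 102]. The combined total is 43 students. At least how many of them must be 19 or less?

Let j be the number exceeding 19. Then the total is ≥ 20·j + 2·(8 − j) = 16 + 18j.
So 18j ≤ 27 and j ≤ 1; hence at least 8 − 1 = 7 are ≤ 19.
Exactly 7 works: 7 values at 2 and 1 at 20 total 34; raise one of the low values by 9 (still ≤ 19) to hit 43.

7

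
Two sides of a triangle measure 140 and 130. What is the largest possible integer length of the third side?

The third side must be less than 140 + 130 = 270.
The largest integer below 270 is 269.

269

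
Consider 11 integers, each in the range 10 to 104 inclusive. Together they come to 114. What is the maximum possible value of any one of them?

14

Maximizing one value means minimizing the remaining 10.
The other 10 contribute at least 10 × 10 = 100, leaving at most 114 − 100 = 14.
Since 14 ≤ 104, this is achievable: one at 14 and 10 at 10.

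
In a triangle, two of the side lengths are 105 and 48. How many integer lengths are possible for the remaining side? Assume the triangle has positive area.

95

The triangle inequality gives |105 − 48| < c < 105 + 48, i.e. 57 < c < 153.
So c can be any integer from 58 to 152: 95 values.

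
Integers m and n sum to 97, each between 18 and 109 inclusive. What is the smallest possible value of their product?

1422

For a fixed sum, mn is smallest when m and n are as far apart as possible.
At the endpoint m = 18, n = 97 − 18 = 79, so mn = 18 × 79 = 1422.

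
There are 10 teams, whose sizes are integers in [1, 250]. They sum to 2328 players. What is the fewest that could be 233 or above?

If only k of them are at least 233, the other 10 − k are at most 232, so the total is at most k·250 + (10 − k)·232.
This must reach 2328, so k·250 + (10 − k)·232 ≥ 2328, giving k ≥ 1.
Exactly 1 works: 1 value at 250 and 9 at 232 total 2338; lower one of the high values by 10 (still ≥ 233) to hit 2328.

1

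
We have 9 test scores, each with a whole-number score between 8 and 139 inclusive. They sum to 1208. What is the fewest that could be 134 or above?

2

Each value short of 134 is at most 133, costing at least 139 − 133 = 6 against the maximum total of 1251.
We can afford to lose at most 1251 − 1208 = 43, so at most ⌊43/6⌋ = 7 fall short, and at least 2 are ≥ 134.
Exactly 2 works: 2 values at 139 and 7 at 133 total 1209; lower one of the high values by 1 (still ≥ 134) to hit 1208.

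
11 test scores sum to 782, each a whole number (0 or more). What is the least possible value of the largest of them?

72

The 11 values sum to 782, so their maximum is at least ⌈782/11⌉ = 72.
Equality holds with 1 value of 72 and 10 values of 71.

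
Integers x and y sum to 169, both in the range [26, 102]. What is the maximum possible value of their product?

7140

For a fixed sum, the product xy is largest when x and y are as close as possible.
Taking x = 84 and y = 85 (both in [26, 102]) gives xy = 7140.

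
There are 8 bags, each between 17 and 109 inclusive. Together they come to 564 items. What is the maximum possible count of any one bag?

Maximizing one value means minimizing the remaining 7.
The other 7 contribute at least 7 × 17 = 119, leaving at most 564 − 119 = 445.
But each bag is capped at 109, so the maximum is 109.
Achievable: one at 109 and the other 7 totalling 455, which fits since 7 × 17 ≤ 455 ≤ 7 × 109.

109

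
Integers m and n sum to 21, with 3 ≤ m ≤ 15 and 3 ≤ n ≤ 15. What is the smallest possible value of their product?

mn = m(21 − m) is concave in m, so over [6, 15] it is minimized at an endpoint.
At the endpoint m = 6, n = 21 − 6 = 15, so mn = 6 × 15 = 90.

90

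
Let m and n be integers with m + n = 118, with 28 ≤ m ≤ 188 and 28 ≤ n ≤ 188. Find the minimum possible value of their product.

For a fixed sum, mn is smallest when m and n are as far apart as possible.
At the endpoint m = 28, n = 118 − 28 = 90, so mn = 28 × 90 = 2520.

2520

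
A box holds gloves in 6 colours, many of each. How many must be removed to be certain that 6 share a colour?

You could draw 5 of every colour without reaching 6 of any — 30 in all.
One more forces 6 of some colour, so 30 + 1 = 31.

31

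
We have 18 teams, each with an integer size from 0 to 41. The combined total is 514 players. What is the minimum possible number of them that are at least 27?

Each value short of 27 is at most 26, costing at least 41 − 26 = 15 against the maximum total of 738.
We can afford to lose at most 738 − 514 = 224, so at most ⌊224/15⌋ = 14 fall short, and at least 4 are ≥ 27.
Exactly 4 works: 4 values at 41 and 14 at 26 total 528; lower one of the high values by 14 (still ≥ 27) to hit 514.

4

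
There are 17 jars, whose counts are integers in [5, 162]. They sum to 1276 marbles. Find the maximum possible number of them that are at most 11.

9

Suppose k of them are at most 11. Those contribute at most 11 each and the rest at most 162 each.
So the total is at most 11k + 162(17 − k) = 2754 − 151k. This must still be ≥ 1276, so k ≤ 9.
k = 9 is achieved by 9 values at 11 and 8 at 162, total 1395; lower one of the 162's by 119 (still > 11) to reach 1276.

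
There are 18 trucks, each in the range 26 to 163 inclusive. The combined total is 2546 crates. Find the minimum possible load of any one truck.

26

Minimizing one value means maximizing the remaining 17.
The other 17 can take up 17 × 163 = 2771 ≥ 2546 − 26, so one truck can sit at its floor of 26.
Achievable: one at 26 and the other 17 totalling 2520, which fits since 17 × 26 ≤ 2520 ≤ 17 × 163.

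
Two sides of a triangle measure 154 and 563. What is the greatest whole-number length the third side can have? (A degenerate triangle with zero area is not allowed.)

716

The third side must be less than 154 + 563 = 717.
The largest integer below 717 is 716.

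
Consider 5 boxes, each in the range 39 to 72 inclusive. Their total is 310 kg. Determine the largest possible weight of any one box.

To make one box as large as possible, make the other 4 as small as possible.
The other 4 contribute at least 4 × 39 = 156, leaving at most 310 − 156 = 154.
But each box is capped at 72, so the maximum is 72.
Achievable: one at 72 and the other 4 totalling 238, which fits since 4 × 39 ≤ 238 ≤ 4 × 72.

72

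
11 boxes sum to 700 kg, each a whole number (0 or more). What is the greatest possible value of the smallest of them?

63

The 11 values sum to 700, so their minimum is at most ⌊700/11⌋ = 63.
Equality holds with 4 values of 63 and 7 values of 64.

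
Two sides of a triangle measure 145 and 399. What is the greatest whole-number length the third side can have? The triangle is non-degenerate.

The third side must be less than 145 + 399 = 544.
The largest integer below 544 is 543.

543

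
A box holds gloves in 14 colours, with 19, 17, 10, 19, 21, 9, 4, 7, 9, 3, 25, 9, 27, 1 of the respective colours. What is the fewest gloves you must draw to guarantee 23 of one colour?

In the worst case you take as many as possible of each colour without reaching 23: 19 + 17 + 10 + 19 + 21 + 9 + 4 + 7 + 9 + 3 + 22 + 9 + 22 + 1 = 172.
The next one must give 23 of some colour, so 172 + 1 = 173.

173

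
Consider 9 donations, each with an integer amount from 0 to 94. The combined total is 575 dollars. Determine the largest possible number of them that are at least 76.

If k of the values are ≥ 76, the total is ≥ 76k + 0(9 − k).
Setting 76k + 0(9 − k) ≤ 575 gives 76k ≤ 575, so k ≤ 7.
k = 7 is achieved by 7 values at 76 and 2 at 0, total 532; add 43 to one value (staying below 76) to reach 575.

7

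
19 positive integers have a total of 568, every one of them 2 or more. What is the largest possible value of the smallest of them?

29

If every one of the 19 were at least 30, the total would be at least 19 × 30 = 570 > 568.
Achievable: 2 of them at 29 and 17 at 30 total 568.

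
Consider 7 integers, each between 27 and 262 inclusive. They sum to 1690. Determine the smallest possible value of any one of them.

Minimizing one value means maximizing the remaining 6.
The other 6 contribute at most 6 × 262 = 1572, leaving at least 1690 − 1572 = 118.
Since 118 ≥ 27, this is achievable: one at 118 and 6 at 262.

118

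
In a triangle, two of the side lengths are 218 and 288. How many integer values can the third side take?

435

The triangle inequality gives |218 − 288| < c < 218 + 288, i.e. 70 < c < 506.
So c can be any integer from 71 to 505: 435 values.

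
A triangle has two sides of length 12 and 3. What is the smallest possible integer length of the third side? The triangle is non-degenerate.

10

The third side must exceed |12 − 3| = 9.
The smallest integer above 9 is 10.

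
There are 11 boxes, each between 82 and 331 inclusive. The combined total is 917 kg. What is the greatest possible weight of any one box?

Maximizing one value means minimizing the remaining 10.
The other 10 contribute at least 10 × 82 = 820, leaving at most 917 − 820 = 97.
Since 97 ≤ 331, this is achievable: one at 97 and 10 at 82.

97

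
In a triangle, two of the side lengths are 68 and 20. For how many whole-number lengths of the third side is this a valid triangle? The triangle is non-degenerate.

39

The triangle inequality gives |68 − 20| < c < 68 + 20, i.e. 48 < c < 88.
So c can be any integer from 49 to 87: 39 values.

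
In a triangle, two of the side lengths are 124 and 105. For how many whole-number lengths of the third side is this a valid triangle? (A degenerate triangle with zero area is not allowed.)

209

The triangle inequality gives |124 − 105| < c < 124 + 105, i.e. 19 < c < 229.
So c can be any integer from 20 to 228: 209 values.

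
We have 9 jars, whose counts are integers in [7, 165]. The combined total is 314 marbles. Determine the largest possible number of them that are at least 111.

2

Suppose k of them are at least 111. Those contribute at least 111 each and the other 9 − k at least 7 each.
So the total is at least 111k + 7(9 − k) = 63 + 104k. This must be ≤ 314, giving k ≤ 2.
k = 2 is achieved by 2 values at 111 and 7 at 7, total 271; add 43 to one value (staying below 111) to reach 314.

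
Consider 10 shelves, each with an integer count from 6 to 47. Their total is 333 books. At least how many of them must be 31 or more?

Each value short of 31 is at most 30, costing at least 47 − 30 = 17 against the maximum total of 470.
We can afford to lose at most 470 − 333 = 137, so at most ⌊137/17⌋ = 8 fall short, and at least 2 are ≥ 31.
Exactly 2 works: 2 values at 47 and 8 at 30 total 334; lower one of the high values by 1 (still ≥ 31) to hit 333.

2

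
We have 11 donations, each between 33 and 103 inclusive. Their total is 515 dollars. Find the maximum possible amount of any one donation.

103

Maximizing one value means minimizing the remaining 10.
The other 10 contribute at least 10 × 33 = 330, leaving at most 515 − 330 = 185.
But each donation is capped at 103, so the maximum is 103.
Achievable: one at 103 and the other 10 totalling 412, which fits since 10 × 33 ≤ 412 ≤ 10 × 103.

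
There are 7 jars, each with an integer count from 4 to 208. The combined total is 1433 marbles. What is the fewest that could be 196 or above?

6

If only k of them are at least 196, the other 7 − k are at most 195, so the total is at most k·208 + (7 − k)·195.
This must reach 1433, so k·208 + (7 − k)·195 ≥ 1433, giving k ≥ 6.
Exactly 6 works: 6 values at 208 and 1 at 195 total 1443; lower one of the high values by 10 (still ≥ 196) to hit 1433.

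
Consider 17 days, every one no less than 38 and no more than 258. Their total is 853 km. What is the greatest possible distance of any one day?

To make one day as large as possible, make the other 16 as small as possible.
The other 16 contribute at least 16 × 38 = 608, leaving at most 853 − 608 = 245.
Since 245 ≤ 258, this is achievable: one at 245 and 16 at 38.

245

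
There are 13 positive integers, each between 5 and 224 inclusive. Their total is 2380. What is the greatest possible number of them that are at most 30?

2

Suppose k of them are at most 30. Those contribute at most 30 each and the rest at most 224 each.
So the total is at most 30k + 224(13 − k) = 2912 − 194k. This must still be ≥ 2380, so k ≤ 2.
k = 2 is achieved by 2 values at 30 and 11 at 224, total 2524; lower one of the 224's by 144 (still > 30) to reach 2380.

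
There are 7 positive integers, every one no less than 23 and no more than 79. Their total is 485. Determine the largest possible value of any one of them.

Maximizing one value means minimizing the remaining 6.
The other 6 contribute at least 6 × 23 = 138, leaving at most 485 − 138 = 347.
But each integer is capped at 79, so the maximum is 79.
Achievable: one at 79 and the other 6 totalling 406, which fits since 6 × 23 ≤ 406 ≤ 6 × 79.

79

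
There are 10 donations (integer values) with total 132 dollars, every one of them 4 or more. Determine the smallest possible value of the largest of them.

14

The average is 132/10 > 13, so not all 10 can be 13 or less; the largest is ≥ 14.
Taking 8 copies of 13 and 2 copies of 14 gives exactly 132, so 14 is attained.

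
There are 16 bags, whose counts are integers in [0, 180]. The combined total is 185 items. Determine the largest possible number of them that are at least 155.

1

If k of the values are ≥ 155, the total is ≥ 155k + 0(16 − k).
Setting 155k + 0(16 − k) ≤ 185 gives 155k ≤ 185, so k ≤ 1.
k = 1 is achieved by 1 value at 155 and 15 at 0, total 155; add 30 to one value (staying below 155) to reach 185.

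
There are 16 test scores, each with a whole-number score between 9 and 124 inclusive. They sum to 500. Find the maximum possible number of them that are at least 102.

3

Suppose k of them are at least 102. Those contribute at least 102 each and the other 16 − k at least 9 each.
So the total is at least 102k + 9(16 − k) = 144 + 93k. This must be ≤ 500, giving k ≤ 3.
k = 3 is achieved by 3 values at 102 and 13 at 9, total 423; add 77 to one value (staying below 102) to reach 500.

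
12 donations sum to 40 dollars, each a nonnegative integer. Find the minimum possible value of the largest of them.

4

The average is 40/12 > 3, so not all 12 can be 3 or less; the largest is ≥ 4.
Equality holds with 4 values of 4 and 8 values of 3.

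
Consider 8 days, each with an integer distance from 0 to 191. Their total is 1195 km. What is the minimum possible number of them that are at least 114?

Each value short of 114 is at most 113, costing at least 191 − 113 = 78 against the maximum total of 1528.
We can afford to lose at most 1528 − 1195 = 333, so at most ⌊333/78⌋ = 4 fall short, and at least 4 are ≥ 114.
Exactly 4 works: 4 values at 191 and 4 at 113 total 1216; lower one of the high values by 21 (still ≥ 114) to hit 1195.

4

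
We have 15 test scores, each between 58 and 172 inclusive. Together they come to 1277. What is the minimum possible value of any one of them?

58

Minimizing one value means maximizing the remaining 14.
The other 14 can take up 14 × 172 = 2408 ≥ 1277 − 58, so one score can sit at its floor of 58.
Achievable: one at 58 and the other 14 totalling 1219, which fits since 14 × 58 ≤ 1219 ≤ 14 × 172.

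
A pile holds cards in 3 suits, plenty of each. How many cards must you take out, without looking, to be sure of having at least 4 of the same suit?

10

In the worst case you draw 3 of each of the 3 suits: 3 × 3 = 9.
One more forces 4 of some suit, so 9 + 1 = 10.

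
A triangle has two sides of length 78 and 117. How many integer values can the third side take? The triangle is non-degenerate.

155

The triangle inequality gives |78 − 117| < c < 78 + 117, i.e. 39 < c < 195.
So c can be any integer from 40 to 194: 155 values.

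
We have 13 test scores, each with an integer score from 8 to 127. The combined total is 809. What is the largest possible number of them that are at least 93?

With k values at 93 or above and the rest at least 8, the sum is at least 104 + 85k.
Since the sum is 809, we need 85k ≤ 705, i.e. k ≤ 8.
k = 8 is achieved by 8 values at 93 and 5 at 8, total 784; add 25 to one value (staying below 93) to reach 809.

8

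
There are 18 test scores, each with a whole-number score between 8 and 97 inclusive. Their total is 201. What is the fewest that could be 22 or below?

15

Each value above 22 is at least 23, contributing at least 23 − 8 = 15 above the floor 8.
The sum exceeds the floor total 144 by 57, so at most ⌊57/15⌋ = 3 exceed 22, and at least 15 are ≤ 22.
Exactly 15 works: 15 values at 8 and 3 at 23 total 189; raise one of the low values by 12 (still ≤ 22) to hit 201.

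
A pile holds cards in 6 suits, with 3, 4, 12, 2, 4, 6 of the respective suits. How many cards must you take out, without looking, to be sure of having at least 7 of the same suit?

In the worst case you take as many as possible of each suit without reaching 7: 3 + 4 + 6 + 2 + 4 + 6 = 25.
The next one must give 7 of some suit, so 25 + 1 = 26.

26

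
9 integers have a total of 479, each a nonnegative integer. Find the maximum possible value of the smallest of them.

53

The 9 values sum to 479, so their minimum is at most ⌊479/9⌋ = 53.
Equality holds with 7 values of 53 and 2 values of 54.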